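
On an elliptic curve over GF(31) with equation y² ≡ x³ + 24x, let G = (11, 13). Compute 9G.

Repeated addition: build up to 9G.
2G: tangent at (11, 13): λ = (3·11² + 24)/(2·13) ≡ 15/26. 26⁻¹ ≡ 6 (mod 31), so λ ≡ 15·6 ≡ 28.
  x = λ² - 11 - 11 = 784 - 22 ≡ 18; y = λ·(11 - 18) - 13 ≡ 8. → (18, 8)
3G: (18, 8) + (11, 13). λ = (13 - 8)/(11 - 18) ≡ 5/24 mod 31. 24⁻¹ ≡ 22 (mod 31), so λ ≡ 17.
  x = λ² - 18 - 11 = 289 - 29 ≡ 12; y = λ·(18 - 12) - 8 ≡ 1. → (12, 1)
4G: (12, 1) + (11, 13). λ = (13 - 1)/(11 - 12) ≡ 12/30 mod 31. 30⁻¹ ≡ 30 (mod 31) since 30·30 = 900 ≡ 1, so λ ≡ 19.
  x = λ² - 12 - 11 = 361 - 23 ≡ 28; y = λ·(12 - 28) - 1 ≡ 5. → (28, 5)
5G: (28, 5) + (11, 13). λ = (13 - 5)/(11 - 28) ≡ 8/14 mod 31. 14⁻¹ ≡ 20 (mod 31), so λ ≡ 5.
  x = λ² - 28 - 11 = 25 - 39 ≡ 17; y = λ·(28 - 17) - 5 ≡ 19. → (17, 19)
6G: (17, 19) + (11, 13). λ = (13 - 19)/(11 - 17) ≡ 25/25 mod 31. 25⁻¹ ≡ 5 (mod 31), so λ ≡ 1.
  x = λ² - 17 - 11 = 1 - 28 ≡ 4; y = λ·(17 - 4) - 19 ≡ 25. → (4, 25)
7G: (4, 25) + (11, 13). λ = (13 - 25)/(11 - 4) ≡ 19/7 mod 31. 7⁻¹ ≡ 9 (mod 31), so λ ≡ 16.
  x = λ² - 4 - 11 = 256 - 15 ≡ 24; y = λ·(4 - 24) - 25 ≡ 27. → (24, 27)
8G: (24, 27) + (11, 13). λ = (13 - 27)/(11 - 24) ≡ 17/18 mod 31. 18⁻¹ ≡ 19 (mod 31), so λ ≡ 13.
  x = λ² - 24 - 11 = 169 - 35 ≡ 10; y = λ·(24 - 10) - 27 ≡ 0. → (10, 0)
9G: (10, 0) + (11, 13). λ = (13 - 0)/(11 - 10) ≡ 13/1 mod 31. 1⁻¹ ≡ 1 (mod 31), so λ ≡ 13.
  x = λ² - 10 - 11 = 169 - 21 ≡ 24; y = λ·(10 - 24) - 0 ≡ 4. → (24, 4)

(24, 4)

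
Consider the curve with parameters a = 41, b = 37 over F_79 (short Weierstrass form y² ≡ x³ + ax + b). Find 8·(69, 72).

(50, 23)

Write Q = (69, 72).
Double-and-add on 8 = (1000)₂. Start with Q = (69, 72) for the leading 1-bit.
double: tangent at (69, 72): λ = (3·69² + 41)/(2·72) ≡ 25/65. 65⁻¹ ≡ 62 (mod 79) since 65·62 = 4030 ≡ 1, so λ ≡ 25·62 ≡ 49.
  x = λ² - 69 - 69 = 2401 - 138 ≡ 51; y = λ·(69 - 51) - 72 ≡ 20. → (51, 20)
double: tangent at (51, 20): λ = (3·51² + 41)/(2·20) ≡ 23/40. 40⁻¹ ≡ 2 (mod 79) since 40·2 = 80 ≡ 1, so λ ≡ 23·2 ≡ 46.
  x = λ² - 51 - 51 = 2116 - 102 ≡ 39; y = λ·(51 - 39) - 20 ≡ 58. → (39, 58)
double: tangent at (39, 58): λ = (3·39² + 41)/(2·58) ≡ 22/37. 37⁻¹ ≡ 47 (mod 79) since 37·47 = 1739 ≡ 1, so λ ≡ 22·47 ≡ 7.
  x = λ² - 39 - 39 = 49 - 78 ≡ 50; y = λ·(39 - 50) - 58 ≡ 23. → (50, 23)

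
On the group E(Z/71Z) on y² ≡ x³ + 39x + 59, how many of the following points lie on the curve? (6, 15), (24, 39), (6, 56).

(6, 15): 15² ≡ 12, rhs ≡ 12 → on.
(24, 39): 39² ≡ 30, rhs ≡ 51 → off.
(6, 56): 56² ≡ 12, rhs ≡ 12 → on.

2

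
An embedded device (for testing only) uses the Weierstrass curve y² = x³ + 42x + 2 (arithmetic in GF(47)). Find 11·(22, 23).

(33, 30)

Write Q = (22, 23).
Double-and-add on 11 = (1011)₂. Start with Q = (22, 23) for the leading 1-bit.
double: tangent at (22, 23): λ = (3·22² + 42)/(2·23) ≡ 37/46. 46⁻¹ ≡ 46 (mod 47) since 46·46 = 2116 ≡ 1, so λ ≡ 37·46 ≡ 10.
  x = λ² - 22 - 22 = 100 - 44 ≡ 9; y = λ·(22 - 9) - 23 ≡ 13. → (9, 13)
double: tangent at (9, 13): λ = (3·9² + 42)/(2·13) ≡ 3/26. 26⁻¹ ≡ 38 (mod 47), so λ ≡ 3·38 ≡ 20.
  x = λ² - 9 - 9 = 400 - 18 ≡ 6; y = λ·(9 - 6) - 13 ≡ 0. → (6, 0)
add Q: (6, 0) + (22, 23). λ = (23 - 0)/(22 - 6) ≡ 23/16 mod 47. 16⁻¹ ≡ 3 (mod 47), so λ ≡ 22.
  x = λ² - 6 - 22 = 484 - 28 ≡ 33; y = λ·(6 - 33) - 0 ≡ 17. → (33, 17)
double: tangent at (33, 17): λ = (3·33² + 42)/(2·17) ≡ 19/34. 34⁻¹ ≡ 18 (mod 47), so λ ≡ 19·18 ≡ 13.
  x = λ² - 33 - 33 = 169 - 66 ≡ 9; y = λ·(33 - 9) - 17 ≡ 13. → (9, 13)
add Q: (9, 13) + (22, 23). λ = (23 - 13)/(22 - 9) ≡ 10/13 mod 47. 13⁻¹ ≡ 29 (mod 47) since 13·29 = 377 ≡ 1, so λ ≡ 8.
  x = λ² - 9 - 22 = 64 - 31 ≡ 33; y = λ·(9 - 33) - 13 ≡ 30. → (33, 30)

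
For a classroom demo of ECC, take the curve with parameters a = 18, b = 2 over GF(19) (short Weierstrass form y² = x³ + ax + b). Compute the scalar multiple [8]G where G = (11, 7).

(16, 4)

Repeated addition: build up to 8G.
2G: tangent at (11, 7): λ = (3·11² + 18)/(2·7) ≡ 1/14. 14⁻¹ ≡ 15 (mod 19) since 14·15 = 210 ≡ 1, so λ ≡ 1·15 ≡ 15.
  x = λ² - 11 - 11 = 225 - 22 ≡ 13; y = λ·(11 - 13) - 7 ≡ 1. → (13, 1)
3G: (13, 1) + (11, 7). λ = (7 - 1)/(11 - 13) ≡ 6/17 mod 19. 17⁻¹ ≡ 9 (mod 19) since 17·9 = 153 ≡ 1, so λ ≡ 16.
  x = λ² - 13 - 11 = 256 - 24 ≡ 4; y = λ·(13 - 4) - 1 ≡ 10. → (4, 10)
4G: (4, 10) + (11, 7). λ = (7 - 10)/(11 - 4) ≡ 16/7 mod 19. 7⁻¹ ≡ 11 (mod 19), so λ ≡ 5.
  x = λ² - 4 - 11 = 25 - 15 ≡ 10; y = λ·(4 - 10) - 10 ≡ 17. → (10, 17)
5G: (10, 17) + (11, 7). λ = (7 - 17)/(11 - 10) ≡ 9/1 mod 19. 1⁻¹ ≡ 1 (mod 19), so λ ≡ 9.
  x = λ² - 10 - 11 = 81 - 21 ≡ 3; y = λ·(10 - 3) - 17 ≡ 8. → (3, 8)
6G: (3, 8) + (11, 7). λ = (7 - 8)/(11 - 3) ≡ 18/8 mod 19. 8⁻¹ ≡ 12 (mod 19), so λ ≡ 7.
  x = λ² - 3 - 11 = 49 - 14 ≡ 16; y = λ·(3 - 16) - 8 ≡ 15. → (16, 15)
7G: (16, 15) + (11, 7). λ = (7 - 15)/(11 - 16) ≡ 11/14 mod 19. 14⁻¹ ≡ 15 (mod 19) since 14·15 = 210 ≡ 1, so λ ≡ 13.
  x = λ² - 16 - 11 = 169 - 27 ≡ 9; y = λ·(16 - 9) - 15 ≡ 0. → (9, 0)
8G: (9, 0) + (11, 7). λ = (7 - 0)/(11 - 9) ≡ 7/2 mod 19. 2⁻¹ ≡ 10 (mod 19) since 2·10 = 20 ≡ 1, so λ ≡ 13.
  x = λ² - 9 - 11 = 169 - 20 ≡ 16; y = λ·(9 - 16) - 0 ≡ 4. → (16, 4)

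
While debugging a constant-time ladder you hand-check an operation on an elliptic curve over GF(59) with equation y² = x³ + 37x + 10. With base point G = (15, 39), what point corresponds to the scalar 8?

(57, 39)

Double-and-add on 8 = (1000)₂. Start with G = (15, 39) for the leading 1-bit.
double: tangent at (15, 39): λ = (3·15² + 37)/(2·39) ≡ 4/19. 19⁻¹ ≡ 28 (mod 59) since 19·28 = 532 ≡ 1, so λ ≡ 4·28 ≡ 53.
  x = λ² - 15 - 15 = 2809 - 30 ≡ 6; y = λ·(15 - 6) - 39 ≡ 25. → (6, 25)
double: tangent at (6, 25): λ = (3·6² + 37)/(2·25) ≡ 27/50. 50⁻¹ ≡ 13 (mod 59) since 50·13 = 650 ≡ 1, so λ ≡ 27·13 ≡ 56.
  x = λ² - 6 - 6 = 3136 - 12 ≡ 56; y = λ·(6 - 56) - 25 ≡ 7. → (56, 7)
double: tangent at (56, 7): λ = (3·56² + 37)/(2·7) ≡ 5/14. 14⁻¹ ≡ 38 (mod 59) since 14·38 = 532 ≡ 1, so λ ≡ 5·38 ≡ 13.
  x = λ² - 56 - 56 = 169 - 112 ≡ 57; y = λ·(56 - 57) - 7 ≡ 39. → (57, 39)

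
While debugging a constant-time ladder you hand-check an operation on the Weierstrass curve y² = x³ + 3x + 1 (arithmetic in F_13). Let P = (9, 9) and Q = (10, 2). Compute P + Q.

(9, 9) + (10, 2). λ = (2 - 9)/(10 - 9) ≡ 6/1 mod 13. 1⁻¹ ≡ 1 (mod 13), so λ ≡ 6.
  x = λ² - 9 - 10 = 36 - 19 ≡ 4; y = λ·(9 - 4) - 9 ≡ 8. → (4, 8)

(4, 8)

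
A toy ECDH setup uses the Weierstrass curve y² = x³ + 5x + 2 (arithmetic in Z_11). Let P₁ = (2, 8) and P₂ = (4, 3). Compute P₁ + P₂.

(2, 8) + (4, 3). λ = (3 - 8)/(4 - 2) ≡ 6/2 mod 11. 2⁻¹ ≡ 6 (mod 11) since 2·6 = 12 ≡ 1, so λ ≡ 3.
  x = λ² - 2 - 4 = 9 - 6 ≡ 3; y = λ·(2 - 3) - 8 ≡ 0. → (3, 0)

(3, 0)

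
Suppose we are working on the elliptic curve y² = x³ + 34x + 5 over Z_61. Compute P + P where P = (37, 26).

tangent at (37, 26): λ = (3·37² + 34)/(2·26) ≡ 54/52. 52⁻¹ ≡ 27 (mod 61), so λ ≡ 54·27 ≡ 55.
  x = λ² - 37 - 37 = 3025 - 74 ≡ 23; y = λ·(37 - 23) - 26 ≡ 12. → (23, 12)

(23, 12)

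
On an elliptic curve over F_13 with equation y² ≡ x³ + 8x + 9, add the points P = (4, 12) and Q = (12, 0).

(4, 12) + (12, 0). λ = (0 - 12)/(12 - 4) ≡ 1/8 mod 13. 8⁻¹ ≡ 5 (mod 13) since 8·5 = 40 ≡ 1, so λ ≡ 5.
  x = λ² - 4 - 12 = 25 - 16 ≡ 9; y = λ·(4 - 9) - 12 ≡ 2. → (9, 2)

(9, 2)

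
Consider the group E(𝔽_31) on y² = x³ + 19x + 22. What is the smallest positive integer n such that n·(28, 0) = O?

2

2P: (28, 0) + (28, 0): same x and y₁ ≡ -y₂, so the sum is O.
2P = O, so the order is 2.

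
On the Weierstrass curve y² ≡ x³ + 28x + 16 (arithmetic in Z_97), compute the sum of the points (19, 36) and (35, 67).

(19, 36) + (35, 67). λ = (67 - 36)/(35 - 19) ≡ 31/16 mod 97. 16⁻¹ ≡ 91 (mod 97), so λ ≡ 8.
  x = λ² - 19 - 35 = 64 - 54 ≡ 10; y = λ·(19 - 10) - 36 ≡ 36. → (10, 36)

(10, 36)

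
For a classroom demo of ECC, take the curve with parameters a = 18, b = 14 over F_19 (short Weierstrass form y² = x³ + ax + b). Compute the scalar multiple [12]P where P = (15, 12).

Repeated addition: build up to 12P.
2P: tangent at (15, 12): λ = (3·15² + 18)/(2·12) ≡ 9/5. 5⁻¹ ≡ 4 (mod 19) since 5·4 = 20 ≡ 1, so λ ≡ 9·4 ≡ 17.
  x = λ² - 15 - 15 = 289 - 30 ≡ 12; y = λ·(15 - 12) - 12 ≡ 1. → (12, 1)
3P: (12, 1) + (15, 12). λ = (12 - 1)/(15 - 12) ≡ 11/3 mod 19. 3⁻¹ ≡ 13 (mod 19) since 3·13 = 39 ≡ 1, so λ ≡ 10.
  x = λ² - 12 - 15 = 100 - 27 ≡ 16; y = λ·(12 - 16) - 1 ≡ 16. → (16, 16)
4P: (16, 16) + (15, 12). λ = (12 - 16)/(15 - 16) ≡ 15/18 mod 19. 18⁻¹ ≡ 18 (mod 19) since 18·18 = 324 ≡ 1, so λ ≡ 4.
  x = λ² - 16 - 15 = 16 - 31 ≡ 4; y = λ·(16 - 4) - 16 ≡ 13. → (4, 13)
5P: (4, 13) + (15, 12). λ = (12 - 13)/(15 - 4) ≡ 18/11 mod 19. 11⁻¹ ≡ 7 (mod 19), so λ ≡ 12.
  x = λ² - 4 - 15 = 144 - 19 ≡ 11; y = λ·(4 - 11) - 13 ≡ 17. → (11, 17)
6P: (11, 17) + (15, 12). λ = (12 - 17)/(15 - 11) ≡ 14/4 mod 19. 4⁻¹ ≡ 5 (mod 19) since 4·5 = 20 ≡ 1, so λ ≡ 13.
  x = λ² - 11 - 15 = 169 - 26 ≡ 10; y = λ·(11 - 10) - 17 ≡ 15. → (10, 15)
7P: (10, 15) + (15, 12). λ = (12 - 15)/(15 - 10) ≡ 16/5 mod 19. 5⁻¹ ≡ 4 (mod 19), so λ ≡ 7.
  x = λ² - 10 - 15 = 49 - 25 ≡ 5; y = λ·(10 - 5) - 15 ≡ 1. → (5, 1)
8P: (5, 1) + (15, 12). λ = (12 - 1)/(15 - 5) ≡ 11/10 mod 19. 10⁻¹ ≡ 2 (mod 19), so λ ≡ 3.
  x = λ² - 5 - 15 = 9 - 20 ≡ 8; y = λ·(5 - 8) - 1 ≡ 9. → (8, 9)
9P: (8, 9) + (15, 12). λ = (12 - 9)/(15 - 8) ≡ 3/7 mod 19. 7⁻¹ ≡ 11 (mod 19), so λ ≡ 14.
  x = λ² - 8 - 15 = 196 - 23 ≡ 2; y = λ·(8 - 2) - 9 ≡ 18. → (2, 18)
10P: (2, 18) + (15, 12). λ = (12 - 18)/(15 - 2) ≡ 13/13 mod 19. 13⁻¹ ≡ 3 (mod 19), so λ ≡ 1.
  x = λ² - 2 - 15 = 1 - 17 ≡ 3; y = λ·(2 - 3) - 18 ≡ 0. → (3, 0)
11P: (3, 0) + (15, 12). λ = (12 - 0)/(15 - 3) ≡ 12/12 mod 19. 12⁻¹ ≡ 8 (mod 19) since 12·8 = 96 ≡ 1, so λ ≡ 1.
  x = λ² - 3 - 15 = 1 - 18 ≡ 2; y = λ·(3 - 2) - 0 ≡ 1. → (2, 1)
12P: (2, 1) + (15, 12). λ = (12 - 1)/(15 - 2) ≡ 11/13 mod 19. 13⁻¹ ≡ 3 (mod 19), so λ ≡ 14.
  x = λ² - 2 - 15 = 196 - 17 ≡ 8; y = λ·(2 - 8) - 1 ≡ 10. → (8, 10)

(8, 10)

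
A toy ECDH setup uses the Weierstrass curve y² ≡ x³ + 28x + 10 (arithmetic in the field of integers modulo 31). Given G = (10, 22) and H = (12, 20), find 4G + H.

(12, 11)

First 4G:
Repeated addition: build up to 4G.
2G: tangent at (10, 22): λ = (3·10² + 28)/(2·22) ≡ 18/13. 13⁻¹ ≡ 12 (mod 31) since 13·12 = 156 ≡ 1, so λ ≡ 18·12 ≡ 30.
  x = λ² - 10 - 10 = 900 - 20 ≡ 12; y = λ·(10 - 12) - 22 ≡ 11. → (12, 11)
3G: (12, 11) + (10, 22). λ = (22 - 11)/(10 - 12) ≡ 11/29 mod 31. 29⁻¹ ≡ 15 (mod 31) since 29·15 = 435 ≡ 1, so λ ≡ 10.
  x = λ² - 12 - 10 = 100 - 22 ≡ 16; y = λ·(12 - 16) - 11 ≡ 11. → (16, 11)
4G: (16, 11) + (10, 22). λ = (22 - 11)/(10 - 16) ≡ 11/25 mod 31. 25⁻¹ ≡ 5 (mod 31), so λ ≡ 24.
  x = λ² - 16 - 10 = 576 - 26 ≡ 23; y = λ·(16 - 23) - 11 ≡ 7. → (23, 7)
4G = (23, 7).
Finally 4G + H:
(23, 7) + (12, 20). λ = (20 - 7)/(12 - 23) ≡ 13/20 mod 31. 20⁻¹ ≡ 14 (mod 31), so λ ≡ 27.
  x = λ² - 23 - 12 = 729 - 35 ≡ 12; y = λ·(23 - 12) - 7 ≡ 11. → (12, 11)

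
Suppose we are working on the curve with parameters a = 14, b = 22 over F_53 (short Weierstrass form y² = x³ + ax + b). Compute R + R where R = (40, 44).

(13, 49)

tangent at (40, 44): λ = (3·40² + 14)/(2·44) ≡ 44/35. 35⁻¹ ≡ 50 (mod 53) since 35·50 = 1750 ≡ 1, so λ ≡ 44·50 ≡ 27.
  x = λ² - 40 - 40 = 729 - 80 ≡ 13; y = λ·(40 - 13) - 44 ≡ 49. → (13, 49)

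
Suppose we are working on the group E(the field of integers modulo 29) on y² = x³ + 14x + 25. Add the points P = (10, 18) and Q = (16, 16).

(16, 13)

(10, 18) + (16, 16). λ = (16 - 18)/(16 - 10) ≡ 27/6 mod 29. 6⁻¹ ≡ 5 (mod 29), so λ ≡ 19.
  x = λ² - 10 - 16 = 361 - 26 ≡ 16; y = λ·(10 - 16) - 18 ≡ 13. → (16, 13)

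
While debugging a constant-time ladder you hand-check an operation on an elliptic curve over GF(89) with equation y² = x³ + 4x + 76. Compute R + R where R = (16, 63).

tangent at (16, 63): λ = (3·16² + 4)/(2·63) ≡ 60/37. 37⁻¹ ≡ 77 (mod 89) since 37·77 = 2849 ≡ 1, so λ ≡ 60·77 ≡ 81.
  x = λ² - 16 - 16 = 6561 - 32 ≡ 32; y = λ·(16 - 32) - 63 ≡ 65. → (32, 65)

(32, 65)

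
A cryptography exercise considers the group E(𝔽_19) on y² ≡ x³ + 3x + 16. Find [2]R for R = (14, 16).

(8, 1)

tangent at (14, 16): λ = (3·14² + 3)/(2·16) ≡ 2/13. 13⁻¹ ≡ 3 (mod 19) since 13·3 = 39 ≡ 1, so λ ≡ 2·3 ≡ 6.
  x = λ² - 14 - 14 = 36 - 28 ≡ 8; y = λ·(14 - 8) - 16 ≡ 1. → (8, 1)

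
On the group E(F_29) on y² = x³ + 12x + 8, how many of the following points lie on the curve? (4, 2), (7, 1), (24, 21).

(4, 2): 2² ≡ 4, rhs ≡ 4 → on.
(7, 1): 1² ≡ 1, rhs ≡ 0 → off.
(24, 21): 21² ≡ 6, rhs ≡ 26 → off.

1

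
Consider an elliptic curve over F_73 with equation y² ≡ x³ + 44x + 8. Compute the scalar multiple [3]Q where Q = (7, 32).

Repeated addition: build up to 3Q.
2Q: tangent at (7, 32): λ = (3·7² + 44)/(2·32) ≡ 45/64. 64⁻¹ ≡ 8 (mod 73) since 64·8 = 512 ≡ 1, so λ ≡ 45·8 ≡ 68.
  x = λ² - 7 - 7 = 4624 - 14 ≡ 11; y = λ·(7 - 11) - 32 ≡ 61. → (11, 61)
3Q: (11, 61) + (7, 32). λ = (32 - 61)/(7 - 11) ≡ 44/69 mod 73. 69⁻¹ ≡ 18 (mod 73), so λ ≡ 62.
  x = λ² - 11 - 7 = 3844 - 18 ≡ 30; y = λ·(11 - 30) - 61 ≡ 2. → (30, 2)

(30, 2)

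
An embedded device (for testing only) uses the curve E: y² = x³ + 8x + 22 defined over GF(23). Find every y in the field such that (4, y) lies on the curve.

x³ + 8x + 22 = 118 ≡ 3 (mod 23).
Square roots of 3 mod 23: 7 and 16 (since 7² = 49 ≡ 3).

7, 16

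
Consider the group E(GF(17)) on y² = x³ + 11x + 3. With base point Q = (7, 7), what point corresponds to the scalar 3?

(4, 3)

Repeated addition: build up to 3Q.
2Q: tangent at (7, 7): λ = (3·7² + 11)/(2·7) ≡ 5/14. 14⁻¹ ≡ 11 (mod 17), so λ ≡ 5·11 ≡ 4.
  x = λ² - 7 - 7 = 16 - 14 ≡ 2; y = λ·(7 - 2) - 7 ≡ 13. → (2, 13)
3Q: (2, 13) + (7, 7). λ = (7 - 13)/(7 - 2) ≡ 11/5 mod 17. 5⁻¹ ≡ 7 (mod 17) since 5·7 = 35 ≡ 1, so λ ≡ 9.
  x = λ² - 2 - 7 = 81 - 9 ≡ 4; y = λ·(2 - 4) - 13 ≡ 3. → (4, 3)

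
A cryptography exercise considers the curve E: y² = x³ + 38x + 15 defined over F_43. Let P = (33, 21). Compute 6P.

(39, 10)

Repeated addition: build up to 6P.
2P: tangent at (33, 21): λ = (3·33² + 38)/(2·21) ≡ 37/42. 42⁻¹ ≡ 42 (mod 43) since 42·42 = 1764 ≡ 1, so λ ≡ 37·42 ≡ 6.
  x = λ² - 33 - 33 = 36 - 66 ≡ 13; y = λ·(33 - 13) - 21 ≡ 13. → (13, 13)
3P: (13, 13) + (33, 21). λ = (21 - 13)/(33 - 13) ≡ 8/20 mod 43. 20⁻¹ ≡ 28 (mod 43) since 20·28 = 560 ≡ 1, so λ ≡ 9.
  x = λ² - 13 - 33 = 81 - 46 ≡ 35; y = λ·(13 - 35) - 13 ≡ 4. → (35, 4)
4P: (35, 4) + (33, 21). λ = (21 - 4)/(33 - 35) ≡ 17/41 mod 43. 41⁻¹ ≡ 21 (mod 43), so λ ≡ 13.
  x = λ² - 35 - 33 = 169 - 68 ≡ 15; y = λ·(35 - 15) - 4 ≡ 41. → (15, 41)
5P: (15, 41) + (33, 21). λ = (21 - 41)/(33 - 15) ≡ 23/18 mod 43. 18⁻¹ ≡ 12 (mod 43) since 18·12 = 216 ≡ 1, so λ ≡ 18.
  x = λ² - 15 - 33 = 324 - 48 ≡ 18; y = λ·(15 - 18) - 41 ≡ 34. → (18, 34)
6P: (18, 34) + (33, 21). λ = (21 - 34)/(33 - 18) ≡ 30/15 mod 43. 15⁻¹ ≡ 23 (mod 43), so λ ≡ 2.
  x = λ² - 18 - 33 = 4 - 51 ≡ 39; y = λ·(18 - 39) - 34 ≡ 10. → (39, 10)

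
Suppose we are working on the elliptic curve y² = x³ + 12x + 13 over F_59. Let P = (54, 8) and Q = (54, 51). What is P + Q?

The two points share x = 54 and their y-coordinates satisfy 8 + 51 ≡ 0 (mod 59), so they are inverses. Their sum is ∞.

O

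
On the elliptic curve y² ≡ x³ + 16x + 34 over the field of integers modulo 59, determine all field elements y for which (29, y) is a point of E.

x³ + 16x + 34 = 24887 ≡ 48 (mod 59).
Square roots of 48 mod 59: 15 and 44 (since 15² = 225 ≡ 48).

15, 44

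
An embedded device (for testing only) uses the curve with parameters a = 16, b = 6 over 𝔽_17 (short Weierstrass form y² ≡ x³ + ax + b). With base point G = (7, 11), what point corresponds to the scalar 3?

Repeated addition: build up to 3G.
2G: tangent at (7, 11): λ = (3·7² + 16)/(2·11) ≡ 10/5. 5⁻¹ ≡ 7 (mod 17), so λ ≡ 10·7 ≡ 2.
  x = λ² - 7 - 7 = 4 - 14 ≡ 7; y = λ·(7 - 7) - 11 ≡ 6. → (7, 6)
3G: (7, 6) + (7, 11): same x and y₁ ≡ -y₂, so the sum is 𝒪.

O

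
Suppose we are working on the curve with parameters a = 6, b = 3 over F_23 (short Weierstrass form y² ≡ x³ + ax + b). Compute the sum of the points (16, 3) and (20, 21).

(13, 22)

(16, 3) + (20, 21). λ = (21 - 3)/(20 - 16) ≡ 18/4 mod 23. 4⁻¹ ≡ 6 (mod 23) since 4·6 = 24 ≡ 1, so λ ≡ 16.
  x = λ² - 16 - 20 = 256 - 36 ≡ 13; y = λ·(16 - 13) - 3 ≡ 22. → (13, 22)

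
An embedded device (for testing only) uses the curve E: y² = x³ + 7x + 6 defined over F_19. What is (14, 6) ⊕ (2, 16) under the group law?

(14, 6) + (2, 16). λ = (16 - 6)/(2 - 14) ≡ 10/7 mod 19. 7⁻¹ ≡ 11 (mod 19), so λ ≡ 15.
  x = λ² - 14 - 2 = 225 - 16 ≡ 0; y = λ·(14 - 0) - 6 ≡ 14. → (0, 14)

(0, 14)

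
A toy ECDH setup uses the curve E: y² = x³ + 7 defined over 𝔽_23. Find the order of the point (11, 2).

2P: tangent at (11, 2): λ = (3·11² + 0)/(2·2) ≡ 18/4. 4⁻¹ ≡ 6 (mod 23), so λ ≡ 18·6 ≡ 16.
  x = λ² - 11 - 11 = 256 - 22 ≡ 4; y = λ·(11 - 4) - 2 ≡ 18. → (4, 18)
3P: (4, 18) + (11, 2). λ = (2 - 18)/(11 - 4) ≡ 7/7 mod 23. 7⁻¹ ≡ 10 (mod 23), so λ ≡ 1.
  x = λ² - 4 - 11 = 1 - 15 ≡ 9; y = λ·(4 - 9) - 18 ≡ 0. → (9, 0)
4P: (9, 0) + (11, 2). λ = (2 - 0)/(11 - 9) ≡ 2/2 mod 23. 2⁻¹ ≡ 12 (mod 23), so λ ≡ 1.
  x = λ² - 9 - 11 = 1 - 20 ≡ 4; y = λ·(9 - 4) - 0 ≡ 5. → (4, 5)
5P: (4, 5) + (11, 2). λ = (2 - 5)/(11 - 4) ≡ 20/7 mod 23. 7⁻¹ ≡ 10 (mod 23) since 7·10 = 70 ≡ 1, so λ ≡ 16.
  x = λ² - 4 - 11 = 256 - 15 ≡ 11; y = λ·(4 - 11) - 5 ≡ 21. → (11, 21)
6P: (11, 21) + (11, 2): same x and y₁ ≡ -y₂, so the sum is O.
6P = O, so the order is 6.

6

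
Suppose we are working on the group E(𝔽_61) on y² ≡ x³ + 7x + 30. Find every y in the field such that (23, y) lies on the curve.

6, 55

x³ + 7x + 30 = 12358 ≡ 36 (mod 61).
Square roots of 36 mod 61: 6 and 55 (since 6² = 36 ≡ 36).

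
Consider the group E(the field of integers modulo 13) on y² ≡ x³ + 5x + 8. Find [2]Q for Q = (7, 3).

tangent at (7, 3): λ = (3·7² + 5)/(2·3) ≡ 9/6. 6⁻¹ ≡ 11 (mod 13) since 6·11 = 66 ≡ 1, so λ ≡ 9·11 ≡ 8.
  x = λ² - 7 - 7 = 64 - 14 ≡ 11; y = λ·(7 - 11) - 3 ≡ 4. → (11, 4)

(11, 4)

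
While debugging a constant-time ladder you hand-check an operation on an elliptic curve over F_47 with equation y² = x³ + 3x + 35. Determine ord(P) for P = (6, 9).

2P: tangent at (6, 9): λ = (3·6² + 3)/(2·9) ≡ 17/18. 18⁻¹ ≡ 34 (mod 47), so λ ≡ 17·34 ≡ 14.
  x = λ² - 6 - 6 = 196 - 12 ≡ 43; y = λ·(6 - 43) - 9 ≡ 37. → (43, 37)
3P: (43, 37) + (6, 9). λ = (9 - 37)/(6 - 43) ≡ 19/10 mod 47. 10⁻¹ ≡ 33 (mod 47), so λ ≡ 16.
  x = λ² - 43 - 6 = 256 - 49 ≡ 19; y = λ·(43 - 19) - 37 ≡ 18. → (19, 18)
4P: (19, 18) + (6, 9). λ = (9 - 18)/(6 - 19) ≡ 38/34 mod 47. 34⁻¹ ≡ 18 (mod 47), so λ ≡ 26.
  x = λ² - 19 - 6 = 676 - 25 ≡ 40; y = λ·(19 - 40) - 18 ≡ 0. → (40, 0)
5P: (40, 0) + (6, 9). λ = (9 - 0)/(6 - 40) ≡ 9/13 mod 47. 13⁻¹ ≡ 29 (mod 47) since 13·29 = 377 ≡ 1, so λ ≡ 26.
  x = λ² - 40 - 6 = 676 - 46 ≡ 19; y = λ·(40 - 19) - 0 ≡ 29. → (19, 29)
6P: (19, 29) + (6, 9). λ = (9 - 29)/(6 - 19) ≡ 27/34 mod 47. 34⁻¹ ≡ 18 (mod 47), so λ ≡ 16.
  x = λ² - 19 - 6 = 256 - 25 ≡ 43; y = λ·(19 - 43) - 29 ≡ 10. → (43, 10)
7P: (43, 10) + (6, 9). λ = (9 - 10)/(6 - 43) ≡ 46/10 mod 47. 10⁻¹ ≡ 33 (mod 47) since 10·33 = 330 ≡ 1, so λ ≡ 14.
  x = λ² - 43 - 6 = 196 - 49 ≡ 6; y = λ·(43 - 6) - 10 ≡ 38. → (6, 38)
8P: (6, 38) + (6, 9): same x and y₁ ≡ -y₂, so the sum is O.
8P = O, so the order is 8.

8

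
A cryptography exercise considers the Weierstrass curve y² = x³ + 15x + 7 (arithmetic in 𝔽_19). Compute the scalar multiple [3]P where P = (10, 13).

Repeated addition: build up to 3P.
2P: tangent at (10, 13): λ = (3·10² + 15)/(2·13) ≡ 11/7. 7⁻¹ ≡ 11 (mod 19) since 7·11 = 77 ≡ 1, so λ ≡ 11·11 ≡ 7.
  x = λ² - 10 - 10 = 49 - 20 ≡ 10; y = λ·(10 - 10) - 13 ≡ 6. → (10, 6)
3P: (10, 6) + (10, 13): same x and y₁ ≡ -y₂, so the sum is the point at infinity.

O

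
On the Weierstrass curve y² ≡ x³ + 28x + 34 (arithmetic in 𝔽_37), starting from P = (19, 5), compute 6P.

(20, 26)

Repeated addition: build up to 6P.
2P: tangent at (19, 5): λ = (3·19² + 28)/(2·5) ≡ 1/10. 10⁻¹ ≡ 26 (mod 37) since 10·26 = 260 ≡ 1, so λ ≡ 1·26 ≡ 26.
  x = λ² - 19 - 19 = 676 - 38 ≡ 9; y = λ·(19 - 9) - 5 ≡ 33. → (9, 33)
3P: (9, 33) + (19, 5). λ = (5 - 33)/(19 - 9) ≡ 9/10 mod 37. 10⁻¹ ≡ 26 (mod 37), so λ ≡ 12.
  x = λ² - 9 - 19 = 144 - 28 ≡ 5; y = λ·(9 - 5) - 33 ≡ 15. → (5, 15)
4P: (5, 15) + (19, 5). λ = (5 - 15)/(19 - 5) ≡ 27/14 mod 37. 14⁻¹ ≡ 8 (mod 37), so λ ≡ 31.
  x = λ² - 5 - 19 = 961 - 24 ≡ 12; y = λ·(5 - 12) - 15 ≡ 27. → (12, 27)
5P: (12, 27) + (19, 5). λ = (5 - 27)/(19 - 12) ≡ 15/7 mod 37. 7⁻¹ ≡ 16 (mod 37) since 7·16 = 112 ≡ 1, so λ ≡ 18.
  x = λ² - 12 - 19 = 324 - 31 ≡ 34; y = λ·(12 - 34) - 27 ≡ 21. → (34, 21)
6P: (34, 21) + (19, 5). λ = (5 - 21)/(19 - 34) ≡ 21/22 mod 37. 22⁻¹ ≡ 32 (mod 37), so λ ≡ 6.
  x = λ² - 34 - 19 = 36 - 53 ≡ 20; y = λ·(34 - 20) - 21 ≡ 26. → (20, 26)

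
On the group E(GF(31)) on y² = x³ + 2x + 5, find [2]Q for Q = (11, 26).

(16, 17)

tangent at (11, 26): λ = (3·11² + 2)/(2·26) ≡ 24/21. 21⁻¹ ≡ 3 (mod 31), so λ ≡ 24·3 ≡ 10.
  x = λ² - 11 - 11 = 100 - 22 ≡ 16; y = λ·(11 - 16) - 26 ≡ 17. → (16, 17)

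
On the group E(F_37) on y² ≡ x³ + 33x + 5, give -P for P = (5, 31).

-(5, 31) = (5, -31 mod 37) = (5, 6).

(5, 6)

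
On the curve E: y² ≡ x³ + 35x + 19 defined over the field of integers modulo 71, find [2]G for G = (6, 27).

(45, 63)

tangent at (6, 27): λ = (3·6² + 35)/(2·27) ≡ 1/54. 54⁻¹ ≡ 25 (mod 71), so λ ≡ 1·25 ≡ 25.
  x = λ² - 6 - 6 = 625 - 12 ≡ 45; y = λ·(6 - 45) - 27 ≡ 63. → (45, 63)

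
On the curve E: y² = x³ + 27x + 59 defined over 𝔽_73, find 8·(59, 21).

Write G = (59, 21).
Double-and-add on 8 = (1000)₂. Start with G = (59, 21) for the leading 1-bit.
double: tangent at (59, 21): λ = (3·59² + 27)/(2·21) ≡ 31/42. 42⁻¹ ≡ 40 (mod 73), so λ ≡ 31·40 ≡ 72.
  x = λ² - 59 - 59 = 5184 - 118 ≡ 29; y = λ·(59 - 29) - 21 ≡ 22. → (29, 22)
double: tangent at (29, 22): λ = (3·29² + 27)/(2·22) ≡ 68/44. 44⁻¹ ≡ 5 (mod 73), so λ ≡ 68·5 ≡ 48.
  x = λ² - 29 - 29 = 2304 - 58 ≡ 56; y = λ·(29 - 56) - 22 ≡ 69. → (56, 69)
double: tangent at (56, 69): λ = (3·56² + 27)/(2·69) ≡ 18/65. 65⁻¹ ≡ 9 (mod 73), so λ ≡ 18·9 ≡ 16.
  x = λ² - 56 - 56 = 256 - 112 ≡ 71; y = λ·(56 - 71) - 69 ≡ 56. → (71, 56)

(71, 56)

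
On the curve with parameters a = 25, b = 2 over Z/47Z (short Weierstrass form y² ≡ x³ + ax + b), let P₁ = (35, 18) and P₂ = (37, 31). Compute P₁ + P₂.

(29, 21)

(35, 18) + (37, 31). λ = (31 - 18)/(37 - 35) ≡ 13/2 mod 47. 2⁻¹ ≡ 24 (mod 47) since 2·24 = 48 ≡ 1, so λ ≡ 30.
  x = λ² - 35 - 37 = 900 - 72 ≡ 29; y = λ·(35 - 29) - 18 ≡ 21. → (29, 21)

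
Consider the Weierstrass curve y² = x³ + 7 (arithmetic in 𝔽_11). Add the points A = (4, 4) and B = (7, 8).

(4, 4) + (7, 8). λ = (8 - 4)/(7 - 4) ≡ 4/3 mod 11. 3⁻¹ ≡ 4 (mod 11), so λ ≡ 5.
  x = λ² - 4 - 7 = 25 - 11 ≡ 3; y = λ·(4 - 3) - 4 ≡ 1. → (3, 1)

(3, 1)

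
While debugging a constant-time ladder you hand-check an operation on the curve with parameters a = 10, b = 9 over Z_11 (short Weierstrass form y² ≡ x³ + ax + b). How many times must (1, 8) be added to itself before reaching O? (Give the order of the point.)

2P: tangent at (1, 8): λ = (3·1² + 10)/(2·8) ≡ 2/5. 5⁻¹ ≡ 9 (mod 11), so λ ≡ 2·9 ≡ 7.
  x = λ² - 1 - 1 = 49 - 2 ≡ 3; y = λ·(1 - 3) - 8 ≡ 0. → (3, 0)
3P: (3, 0) + (1, 8). λ = (8 - 0)/(1 - 3) ≡ 8/9 mod 11. 9⁻¹ ≡ 5 (mod 11), so λ ≡ 7.
  x = λ² - 3 - 1 = 49 - 4 ≡ 1; y = λ·(3 - 1) - 0 ≡ 3. → (1, 3)
4P: (1, 3) + (1, 8): same x and y₁ ≡ -y₂, so the sum is O.
4P = O, so the order is 4.

4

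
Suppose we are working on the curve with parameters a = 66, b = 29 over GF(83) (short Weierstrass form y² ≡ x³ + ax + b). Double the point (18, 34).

(15, 24)

tangent at (18, 34): λ = (3·18² + 66)/(2·34) ≡ 42/68. 68⁻¹ ≡ 11 (mod 83) since 68·11 = 748 ≡ 1, so λ ≡ 42·11 ≡ 47.
  x = λ² - 18 - 18 = 2209 - 36 ≡ 15; y = λ·(18 - 15) - 34 ≡ 24. → (15, 24)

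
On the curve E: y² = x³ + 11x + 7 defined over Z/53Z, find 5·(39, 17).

(37, 9)

Write P = (39, 17).
Repeated addition: build up to 5P.
2P: tangent at (39, 17): λ = (3·39² + 11)/(2·17) ≡ 16/34. 34⁻¹ ≡ 39 (mod 53), so λ ≡ 16·39 ≡ 41.
  x = λ² - 39 - 39 = 1681 - 78 ≡ 13; y = λ·(39 - 13) - 17 ≡ 42. → (13, 42)
3P: (13, 42) + (39, 17). λ = (17 - 42)/(39 - 13) ≡ 28/26 mod 53. 26⁻¹ ≡ 51 (mod 53) since 26·51 = 1326 ≡ 1, so λ ≡ 50.
  x = λ² - 13 - 39 = 2500 - 52 ≡ 10; y = λ·(13 - 10) - 42 ≡ 2. → (10, 2)
4P: (10, 2) + (39, 17). λ = (17 - 2)/(39 - 10) ≡ 15/29 mod 53. 29⁻¹ ≡ 11 (mod 53), so λ ≡ 6.
  x = λ² - 10 - 39 = 36 - 49 ≡ 40; y = λ·(10 - 40) - 2 ≡ 30. → (40, 30)
5P: (40, 30) + (39, 17). λ = (17 - 30)/(39 - 40) ≡ 40/52 mod 53. 52⁻¹ ≡ 52 (mod 53), so λ ≡ 13.
  x = λ² - 40 - 39 = 169 - 79 ≡ 37; y = λ·(40 - 37) - 30 ≡ 9. → (37, 9)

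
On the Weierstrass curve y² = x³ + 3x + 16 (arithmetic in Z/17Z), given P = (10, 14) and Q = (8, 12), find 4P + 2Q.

First 4P:
Double-and-add on 4 = (100)₂. Start with P = (10, 14) for the leading 1-bit.
double: tangent at (10, 14): λ = (3·10² + 3)/(2·14) ≡ 14/11. 11⁻¹ ≡ 14 (mod 17), so λ ≡ 14·14 ≡ 9.
  x = λ² - 10 - 10 = 81 - 20 ≡ 10; y = λ·(10 - 10) - 14 ≡ 3. → (10, 3)
double: tangent at (10, 3): λ = (3·10² + 3)/(2·3) ≡ 14/6. 6⁻¹ ≡ 3 (mod 17), so λ ≡ 14·3 ≡ 8.
  x = λ² - 10 - 10 = 64 - 20 ≡ 10; y = λ·(10 - 10) - 3 ≡ 14. → (10, 14)
4P = (10, 14).
Next 2Q:
Repeated addition: build up to 2Q.
2Q: tangent at (8, 12): λ = (3·8² + 3)/(2·12) ≡ 8/7. 7⁻¹ ≡ 5 (mod 17), so λ ≡ 8·5 ≡ 6.
  x = λ² - 8 - 8 = 36 - 16 ≡ 3; y = λ·(8 - 3) - 12 ≡ 1. → (3, 1)
2Q = (3, 1).
Finally 4P + 2Q:
(10, 14) + (3, 1). λ = (1 - 14)/(3 - 10) ≡ 4/10 mod 17. 10⁻¹ ≡ 12 (mod 17), so λ ≡ 14.
  x = λ² - 10 - 3 = 196 - 13 ≡ 13; y = λ·(10 - 13) - 14 ≡ 12. → (13, 12)

(13, 12)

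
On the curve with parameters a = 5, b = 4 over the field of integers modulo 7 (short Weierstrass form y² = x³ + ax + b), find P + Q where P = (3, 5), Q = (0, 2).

(3, 5) + (0, 2). λ = (2 - 5)/(0 - 3) ≡ 4/4 mod 7. 4⁻¹ ≡ 2 (mod 7), so λ ≡ 1.
  x = λ² - 3 - 0 = 1 - 3 ≡ 5; y = λ·(3 - 5) - 5 ≡ 0. → (5, 0)

(5, 0)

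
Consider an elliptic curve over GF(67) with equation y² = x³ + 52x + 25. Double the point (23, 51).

(61, 57)

tangent at (23, 51): λ = (3·23² + 52)/(2·51) ≡ 31/35. 35⁻¹ ≡ 23 (mod 67) since 35·23 = 805 ≡ 1, so λ ≡ 31·23 ≡ 43.
  x = λ² - 23 - 23 = 1849 - 46 ≡ 61; y = λ·(23 - 61) - 51 ≡ 57. → (61, 57)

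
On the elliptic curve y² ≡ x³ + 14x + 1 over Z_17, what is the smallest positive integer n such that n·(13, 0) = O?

2

2P: (13, 0) + (13, 0): same x and y₁ ≡ -y₂, so the sum is O.
2P = O, so the order is 2.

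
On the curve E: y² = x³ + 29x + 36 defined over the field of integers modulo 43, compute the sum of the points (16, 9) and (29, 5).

(7, 18)

(16, 9) + (29, 5). λ = (5 - 9)/(29 - 16) ≡ 39/13 mod 43. 13⁻¹ ≡ 10 (mod 43), so λ ≡ 3.
  x = λ² - 16 - 29 = 9 - 45 ≡ 7; y = λ·(16 - 7) - 9 ≡ 18. → (7, 18)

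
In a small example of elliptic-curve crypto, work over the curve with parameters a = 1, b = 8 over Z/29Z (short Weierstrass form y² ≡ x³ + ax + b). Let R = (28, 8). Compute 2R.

(22, 8)

tangent at (28, 8): λ = (3·28² + 1)/(2·8) ≡ 4/16. 16⁻¹ ≡ 20 (mod 29) since 16·20 = 320 ≡ 1, so λ ≡ 4·20 ≡ 22.
  x = λ² - 28 - 28 = 484 - 56 ≡ 22; y = λ·(28 - 22) - 8 ≡ 8. → (22, 8)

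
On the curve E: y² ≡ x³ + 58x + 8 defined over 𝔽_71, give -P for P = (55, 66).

-(55, 66) = (55, -66 mod 71) = (55, 5).

(55, 5)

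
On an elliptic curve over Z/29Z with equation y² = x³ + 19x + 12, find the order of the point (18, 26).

9

2P: tangent at (18, 26): λ = (3·18² + 19)/(2·26) ≡ 5/23. 23⁻¹ ≡ 24 (mod 29) since 23·24 = 552 ≡ 1, so λ ≡ 5·24 ≡ 4.
  x = λ² - 18 - 18 = 16 - 36 ≡ 9; y = λ·(18 - 9) - 26 ≡ 10. → (9, 10)
3P: (9, 10) + (18, 26). λ = (26 - 10)/(18 - 9) ≡ 16/9 mod 29. 9⁻¹ ≡ 13 (mod 29), so λ ≡ 5.
  x = λ² - 9 - 18 = 25 - 27 ≡ 27; y = λ·(9 - 27) - 10 ≡ 16. → (27, 16)
4P: (27, 16) + (18, 26). λ = (26 - 16)/(18 - 27) ≡ 10/20 mod 29. 20⁻¹ ≡ 16 (mod 29) since 20·16 = 320 ≡ 1, so λ ≡ 15.
  x = λ² - 27 - 18 = 225 - 45 ≡ 6; y = λ·(27 - 6) - 16 ≡ 9. → (6, 9)
5P: (6, 9) + (18, 26). λ = (26 - 9)/(18 - 6) ≡ 17/12 mod 29. 12⁻¹ ≡ 17 (mod 29), so λ ≡ 28.
  x = λ² - 6 - 18 = 784 - 24 ≡ 6; y = λ·(6 - 6) - 9 ≡ 20. → (6, 20)
6P: (6, 20) + (18, 26). λ = (26 - 20)/(18 - 6) ≡ 6/12 mod 29. 12⁻¹ ≡ 17 (mod 29) since 12·17 = 204 ≡ 1, so λ ≡ 15.
  x = λ² - 6 - 18 = 225 - 24 ≡ 27; y = λ·(6 - 27) - 20 ≡ 13. → (27, 13)
7P: (27, 13) + (18, 26). λ = (26 - 13)/(18 - 27) ≡ 13/20 mod 29. 20⁻¹ ≡ 16 (mod 29), so λ ≡ 5.
  x = λ² - 27 - 18 = 25 - 45 ≡ 9; y = λ·(27 - 9) - 13 ≡ 19. → (9, 19)
8P: (9, 19) + (18, 26). λ = (26 - 19)/(18 - 9) ≡ 7/9 mod 29. 9⁻¹ ≡ 13 (mod 29), so λ ≡ 4.
  x = λ² - 9 - 18 = 16 - 27 ≡ 18; y = λ·(9 - 18) - 19 ≡ 3. → (18, 3)
9P: (18, 3) + (18, 26): same x and y₁ ≡ -y₂, so the sum is ∞.
9P = ∞, so the order is 9.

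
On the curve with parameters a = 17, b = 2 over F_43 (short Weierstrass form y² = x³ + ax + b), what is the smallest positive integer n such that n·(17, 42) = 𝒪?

9

2P: tangent at (17, 42): λ = (3·17² + 17)/(2·42) ≡ 24/41. 41⁻¹ ≡ 21 (mod 43) since 41·21 = 861 ≡ 1, so λ ≡ 24·21 ≡ 31.
  x = λ² - 17 - 17 = 961 - 34 ≡ 24; y = λ·(17 - 24) - 42 ≡ 42. → (24, 42)
3P: (24, 42) + (17, 42). λ = (42 - 42)/(17 - 24) ≡ 0/36 mod 43. 36⁻¹ ≡ 6 (mod 43), so λ ≡ 0.
  x = λ² - 24 - 17 = 0 - 41 ≡ 2; y = λ·(24 - 2) - 42 ≡ 1. → (2, 1)
4P: (2, 1) + (17, 42). λ = (42 - 1)/(17 - 2) ≡ 41/15 mod 43. 15⁻¹ ≡ 23 (mod 43) since 15·23 = 345 ≡ 1, so λ ≡ 40.
  x = λ² - 2 - 17 = 1600 - 19 ≡ 33; y = λ·(2 - 33) - 1 ≡ 6. → (33, 6)
5P: (33, 6) + (17, 42). λ = (42 - 6)/(17 - 33) ≡ 36/27 mod 43. 27⁻¹ ≡ 8 (mod 43), so λ ≡ 30.
  x = λ² - 33 - 17 = 900 - 50 ≡ 33; y = λ·(33 - 33) - 6 ≡ 37. → (33, 37)
6P: (33, 37) + (17, 42). λ = (42 - 37)/(17 - 33) ≡ 5/27 mod 43. 27⁻¹ ≡ 8 (mod 43) since 27·8 = 216 ≡ 1, so λ ≡ 40.
  x = λ² - 33 - 17 = 1600 - 50 ≡ 2; y = λ·(33 - 2) - 37 ≡ 42. → (2, 42)
7P: (2, 42) + (17, 42). λ = (42 - 42)/(17 - 2) ≡ 0/15 mod 43. 15⁻¹ ≡ 23 (mod 43), so λ ≡ 0.
  x = λ² - 2 - 17 = 0 - 19 ≡ 24; y = λ·(2 - 24) - 42 ≡ 1. → (24, 1)
8P: (24, 1) + (17, 42). λ = (42 - 1)/(17 - 24) ≡ 41/36 mod 43. 36⁻¹ ≡ 6 (mod 43), so λ ≡ 31.
  x = λ² - 24 - 17 = 961 - 41 ≡ 17; y = λ·(24 - 17) - 1 ≡ 1. → (17, 1)
9P: (17, 1) + (17, 42): same x and y₁ ≡ -y₂, so the sum is 𝒪.
9P = 𝒪, so the order is 9.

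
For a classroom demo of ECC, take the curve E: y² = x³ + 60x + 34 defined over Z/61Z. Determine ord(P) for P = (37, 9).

4

2P: tangent at (37, 9): λ = (3·37² + 60)/(2·9) ≡ 19/18. 18⁻¹ ≡ 17 (mod 61) since 18·17 = 306 ≡ 1, so λ ≡ 19·17 ≡ 18.
  x = λ² - 37 - 37 = 324 - 74 ≡ 6; y = λ·(37 - 6) - 9 ≡ 0. → (6, 0)
3P: (6, 0) + (37, 9). λ = (9 - 0)/(37 - 6) ≡ 9/31 mod 61. 31⁻¹ ≡ 2 (mod 61), so λ ≡ 18.
  x = λ² - 6 - 37 = 324 - 43 ≡ 37; y = λ·(6 - 37) - 0 ≡ 52. → (37, 52)
4P: (37, 52) + (37, 9): same x and y₁ ≡ -y₂, so the sum is the point at infinity.
4P = the point at infinity, so the order is 4.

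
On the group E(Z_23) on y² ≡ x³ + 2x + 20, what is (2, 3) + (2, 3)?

tangent at (2, 3): λ = (3·2² + 2)/(2·3) ≡ 14/6. 6⁻¹ ≡ 4 (mod 23), so λ ≡ 14·4 ≡ 10.
  x = λ² - 2 - 2 = 100 - 4 ≡ 4; y = λ·(2 - 4) - 3 ≡ 0. → (4, 0)

(4, 0)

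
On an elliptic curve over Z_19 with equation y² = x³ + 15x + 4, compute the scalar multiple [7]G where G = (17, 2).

Repeated addition: build up to 7G.
2G: tangent at (17, 2): λ = (3·17² + 15)/(2·2) ≡ 8/4. 4⁻¹ ≡ 5 (mod 19) since 4·5 = 20 ≡ 1, so λ ≡ 8·5 ≡ 2.
  x = λ² - 17 - 17 = 4 - 34 ≡ 8; y = λ·(17 - 8) - 2 ≡ 16. → (8, 16)
3G: (8, 16) + (17, 2). λ = (2 - 16)/(17 - 8) ≡ 5/9 mod 19. 9⁻¹ ≡ 17 (mod 19) since 9·17 = 153 ≡ 1, so λ ≡ 9.
  x = λ² - 8 - 17 = 81 - 25 ≡ 18; y = λ·(8 - 18) - 16 ≡ 8. → (18, 8)
4G: (18, 8) + (17, 2). λ = (2 - 8)/(17 - 18) ≡ 13/18 mod 19. 18⁻¹ ≡ 18 (mod 19), so λ ≡ 6.
  x = λ² - 18 - 17 = 36 - 35 ≡ 1; y = λ·(18 - 1) - 8 ≡ 18. → (1, 18)
5G: (1, 18) + (17, 2). λ = (2 - 18)/(17 - 1) ≡ 3/16 mod 19. 16⁻¹ ≡ 6 (mod 19) since 16·6 = 96 ≡ 1, so λ ≡ 18.
  x = λ² - 1 - 17 = 324 - 18 ≡ 2; y = λ·(1 - 2) - 18 ≡ 2. → (2, 2)
6G: (2, 2) + (17, 2). λ = (2 - 2)/(17 - 2) ≡ 0/15 mod 19. 15⁻¹ ≡ 14 (mod 19), so λ ≡ 0.
  x = λ² - 2 - 17 = 0 - 19 ≡ 0; y = λ·(2 - 0) - 2 ≡ 17. → (0, 17)
7G: (0, 17) + (17, 2). λ = (2 - 17)/(17 - 0) ≡ 4/17 mod 19. 17⁻¹ ≡ 9 (mod 19), so λ ≡ 17.
  x = λ² - 0 - 17 = 289 - 17 ≡ 6; y = λ·(0 - 6) - 17 ≡ 14. → (6, 14)

(6, 14)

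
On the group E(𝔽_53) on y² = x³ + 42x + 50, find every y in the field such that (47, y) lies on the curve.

x³ + 42x + 50 = 105847 ≡ 6 (mod 53).
Square roots of 6 mod 53: 18 and 35 (since 18² = 324 ≡ 6).

18, 35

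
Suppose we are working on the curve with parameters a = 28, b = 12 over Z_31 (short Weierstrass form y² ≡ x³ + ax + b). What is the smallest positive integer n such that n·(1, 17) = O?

2P: tangent at (1, 17): λ = (3·1² + 28)/(2·17) ≡ 0/3. 3⁻¹ ≡ 21 (mod 31), so λ ≡ 0·21 ≡ 0.
  x = λ² - 1 - 1 = 0 - 2 ≡ 29; y = λ·(1 - 29) - 17 ≡ 14. → (29, 14)
3P: (29, 14) + (1, 17). λ = (17 - 14)/(1 - 29) ≡ 3/3 mod 31. 3⁻¹ ≡ 21 (mod 31) since 3·21 = 63 ≡ 1, so λ ≡ 1.
  x = λ² - 29 - 1 = 1 - 30 ≡ 2; y = λ·(29 - 2) - 14 ≡ 13. → (2, 13)
4P: (2, 13) + (1, 17). λ = (17 - 13)/(1 - 2) ≡ 4/30 mod 31. 30⁻¹ ≡ 30 (mod 31), so λ ≡ 27.
  x = λ² - 2 - 1 = 729 - 3 ≡ 13; y = λ·(2 - 13) - 13 ≡ 0. → (13, 0)
5P: (13, 0) + (1, 17). λ = (17 - 0)/(1 - 13) ≡ 17/19 mod 31. 19⁻¹ ≡ 18 (mod 31) since 19·18 = 342 ≡ 1, so λ ≡ 27.
  x = λ² - 13 - 1 = 729 - 14 ≡ 2; y = λ·(13 - 2) - 0 ≡ 18. → (2, 18)
6P: (2, 18) + (1, 17). λ = (17 - 18)/(1 - 2) ≡ 30/30 mod 31. 30⁻¹ ≡ 30 (mod 31), so λ ≡ 1.
  x = λ² - 2 - 1 = 1 - 3 ≡ 29; y = λ·(2 - 29) - 18 ≡ 17. → (29, 17)
7P: (29, 17) + (1, 17). λ = (17 - 17)/(1 - 29) ≡ 0/3 mod 31. 3⁻¹ ≡ 21 (mod 31), so λ ≡ 0.
  x = λ² - 29 - 1 = 0 - 30 ≡ 1; y = λ·(29 - 1) - 17 ≡ 14. → (1, 14)
8P: (1, 14) + (1, 17): same x and y₁ ≡ -y₂, so the sum is O.
8P = O, so the order is 8.

8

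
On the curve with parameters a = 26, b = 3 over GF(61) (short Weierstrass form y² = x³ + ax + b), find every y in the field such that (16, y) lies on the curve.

1, 60

x³ + 26x + 3 = 4515 ≡ 1 (mod 61).
Square roots of 1 mod 61: 1 and 60 (since 1² = 1 ≡ 1).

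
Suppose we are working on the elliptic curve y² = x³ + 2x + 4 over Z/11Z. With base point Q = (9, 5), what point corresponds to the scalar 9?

Double-and-add on 9 = (1001)₂. Start with Q = (9, 5) for the leading 1-bit.
double: tangent at (9, 5): λ = (3·9² + 2)/(2·5) ≡ 3/10. 10⁻¹ ≡ 10 (mod 11), so λ ≡ 3·10 ≡ 8.
  x = λ² - 9 - 9 = 64 - 18 ≡ 2; y = λ·(9 - 2) - 5 ≡ 7. → (2, 7)
double: tangent at (2, 7): λ = (3·2² + 2)/(2·7) ≡ 3/3. 3⁻¹ ≡ 4 (mod 11), so λ ≡ 3·4 ≡ 1.
  x = λ² - 2 - 2 = 1 - 4 ≡ 8; y = λ·(2 - 8) - 7 ≡ 9. → (8, 9)
double: tangent at (8, 9): λ = (3·8² + 2)/(2·9) ≡ 7/7. 7⁻¹ ≡ 8 (mod 11) since 7·8 = 56 ≡ 1, so λ ≡ 7·8 ≡ 1.
  x = λ² - 8 - 8 = 1 - 16 ≡ 7; y = λ·(8 - 7) - 9 ≡ 3. → (7, 3)
add Q: (7, 3) + (9, 5). λ = (5 - 3)/(9 - 7) ≡ 2/2 mod 11. 2⁻¹ ≡ 6 (mod 11), so λ ≡ 1.
  x = λ² - 7 - 9 = 1 - 16 ≡ 7; y = λ·(7 - 7) - 3 ≡ 8. → (7, 8)

(7, 8)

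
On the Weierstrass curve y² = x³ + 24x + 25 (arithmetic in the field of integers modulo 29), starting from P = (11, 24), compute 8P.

(22, 23)

Double-and-add on 8 = (1000)₂. Start with P = (11, 24) for the leading 1-bit.
double: tangent at (11, 24): λ = (3·11² + 24)/(2·24) ≡ 10/19. 19⁻¹ ≡ 26 (mod 29), so λ ≡ 10·26 ≡ 28.
  x = λ² - 11 - 11 = 784 - 22 ≡ 8; y = λ·(11 - 8) - 24 ≡ 2. → (8, 2)
double: tangent at (8, 2): λ = (3·8² + 24)/(2·2) ≡ 13/4. 4⁻¹ ≡ 22 (mod 29), so λ ≡ 13·22 ≡ 25.
  x = λ² - 8 - 8 = 625 - 16 ≡ 0; y = λ·(8 - 0) - 2 ≡ 24. → (0, 24)
double: tangent at (0, 24): λ = (3·0² + 24)/(2·24) ≡ 24/19. 19⁻¹ ≡ 26 (mod 29) since 19·26 = 494 ≡ 1, so λ ≡ 24·26 ≡ 15.
  x = λ² - 0 - 0 = 225 - 0 ≡ 22; y = λ·(0 - 22) - 24 ≡ 23. → (22, 23)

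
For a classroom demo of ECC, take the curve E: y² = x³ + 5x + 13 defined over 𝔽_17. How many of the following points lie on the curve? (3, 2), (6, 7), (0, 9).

2

(3, 2): 2² ≡ 4, rhs ≡ 4 → on.
(6, 7): 7² ≡ 15, rhs ≡ 4 → off.
(0, 9): 9² ≡ 13, rhs ≡ 13 → on.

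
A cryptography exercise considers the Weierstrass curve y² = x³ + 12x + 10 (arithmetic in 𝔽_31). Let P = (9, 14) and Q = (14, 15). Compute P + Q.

(13, 10)

(9, 14) + (14, 15). λ = (15 - 14)/(14 - 9) ≡ 1/5 mod 31. 5⁻¹ ≡ 25 (mod 31) since 5·25 = 125 ≡ 1, so λ ≡ 25.
  x = λ² - 9 - 14 = 625 - 23 ≡ 13; y = λ·(9 - 13) - 14 ≡ 10. → (13, 10)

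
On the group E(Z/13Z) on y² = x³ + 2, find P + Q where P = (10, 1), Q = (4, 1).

(10, 1) + (4, 1). λ = (1 - 1)/(4 - 10) ≡ 0/7 mod 13. 7⁻¹ ≡ 2 (mod 13), so λ ≡ 0.
  x = λ² - 10 - 4 = 0 - 14 ≡ 12; y = λ·(10 - 12) - 1 ≡ 12. → (12, 12)

(12, 12)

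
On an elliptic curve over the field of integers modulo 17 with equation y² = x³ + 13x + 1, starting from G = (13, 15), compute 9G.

(13, 2)

Repeated addition: build up to 9G.
2G: tangent at (13, 15): λ = (3·13² + 13)/(2·15) ≡ 10/13. 13⁻¹ ≡ 4 (mod 17), so λ ≡ 10·4 ≡ 6.
  x = λ² - 13 - 13 = 36 - 26 ≡ 10; y = λ·(13 - 10) - 15 ≡ 3. → (10, 3)
3G: (10, 3) + (13, 15). λ = (15 - 3)/(13 - 10) ≡ 12/3 mod 17. 3⁻¹ ≡ 6 (mod 17), so λ ≡ 4.
  x = λ² - 10 - 13 = 16 - 23 ≡ 10; y = λ·(10 - 10) - 3 ≡ 14. → (10, 14)
4G: (10, 14) + (13, 15). λ = (15 - 14)/(13 - 10) ≡ 1/3 mod 17. 3⁻¹ ≡ 6 (mod 17) since 3·6 = 18 ≡ 1, so λ ≡ 6.
  x = λ² - 10 - 13 = 36 - 23 ≡ 13; y = λ·(10 - 13) - 14 ≡ 2. → (13, 2)
5G: (13, 2) + (13, 15): same x and y₁ ≡ -y₂, so the sum is ∞.
6G: ∞ + (13, 15) = (13, 15) (identity).
7G: tangent at (13, 15): λ = (3·13² + 13)/(2·15) ≡ 10/13. 13⁻¹ ≡ 4 (mod 17), so λ ≡ 10·4 ≡ 6.
  x = λ² - 13 - 13 = 36 - 26 ≡ 10; y = λ·(13 - 10) - 15 ≡ 3. → (10, 3)
8G: (10, 3) + (13, 15). λ = (15 - 3)/(13 - 10) ≡ 12/3 mod 17. 3⁻¹ ≡ 6 (mod 17), so λ ≡ 4.
  x = λ² - 10 - 13 = 16 - 23 ≡ 10; y = λ·(10 - 10) - 3 ≡ 14. → (10, 14)
9G: (10, 14) + (13, 15). λ = (15 - 14)/(13 - 10) ≡ 1/3 mod 17. 3⁻¹ ≡ 6 (mod 17) since 3·6 = 18 ≡ 1, so λ ≡ 6.
  x = λ² - 10 - 13 = 36 - 23 ≡ 13; y = λ·(10 - 13) - 14 ≡ 2. → (13, 2)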